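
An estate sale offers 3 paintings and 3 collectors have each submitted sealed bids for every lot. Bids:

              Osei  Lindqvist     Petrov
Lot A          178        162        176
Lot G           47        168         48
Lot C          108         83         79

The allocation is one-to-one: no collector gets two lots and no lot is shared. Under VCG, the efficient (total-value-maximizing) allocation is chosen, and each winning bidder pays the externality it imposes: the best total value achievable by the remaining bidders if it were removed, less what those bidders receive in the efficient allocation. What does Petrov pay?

Efficient allocation: Osei→Lot C ($108), Lindqvist→Lot G ($168), Petrov→Lot A ($176); total welfare W = $452.
Petrov receives Lot A at value $176, so the others get W − 176 = $276.
Without Petrov: best allocation of the remaining 2 bidders over all 3 lots is Osei→Lot A ($178), Lindqvist→Lot G ($168), total $346.
VCG payment = (others' best without Petrov) − (others' welfare with Petrov) = 346 − 276 = $70.

Petrov pays $70.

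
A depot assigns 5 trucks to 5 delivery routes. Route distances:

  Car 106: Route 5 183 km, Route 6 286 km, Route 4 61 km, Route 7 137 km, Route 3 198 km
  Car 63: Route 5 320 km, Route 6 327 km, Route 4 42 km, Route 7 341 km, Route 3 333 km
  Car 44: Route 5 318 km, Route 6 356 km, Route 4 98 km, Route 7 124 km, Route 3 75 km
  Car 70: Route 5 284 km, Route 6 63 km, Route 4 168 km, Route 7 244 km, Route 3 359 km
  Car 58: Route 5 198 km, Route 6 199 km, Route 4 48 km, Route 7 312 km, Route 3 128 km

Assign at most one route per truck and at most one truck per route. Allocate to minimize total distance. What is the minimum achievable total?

Min total: 515 km

This is a one-to-one assignment (minimum-cost bipartite matching).
Optimal: Car 106→Route 7 (137 km), Car 63→Route 4 (42 km), Car 44→Route 3 (75 km), Car 70→Route 6 (63 km), Car 58→Route 5 (198 km) — total 137+42+75+63+198 = 515 km.
Row-greedy (each truck in turn takes its cheapest remaining route) gives 831 km, worse by 316.
Swapping Car 58↔Car 44 (Car 58→Route 3 128 km, Car 44→Route 5 318 km) adds 173.
Checked against all permutations: 515 km is optimal.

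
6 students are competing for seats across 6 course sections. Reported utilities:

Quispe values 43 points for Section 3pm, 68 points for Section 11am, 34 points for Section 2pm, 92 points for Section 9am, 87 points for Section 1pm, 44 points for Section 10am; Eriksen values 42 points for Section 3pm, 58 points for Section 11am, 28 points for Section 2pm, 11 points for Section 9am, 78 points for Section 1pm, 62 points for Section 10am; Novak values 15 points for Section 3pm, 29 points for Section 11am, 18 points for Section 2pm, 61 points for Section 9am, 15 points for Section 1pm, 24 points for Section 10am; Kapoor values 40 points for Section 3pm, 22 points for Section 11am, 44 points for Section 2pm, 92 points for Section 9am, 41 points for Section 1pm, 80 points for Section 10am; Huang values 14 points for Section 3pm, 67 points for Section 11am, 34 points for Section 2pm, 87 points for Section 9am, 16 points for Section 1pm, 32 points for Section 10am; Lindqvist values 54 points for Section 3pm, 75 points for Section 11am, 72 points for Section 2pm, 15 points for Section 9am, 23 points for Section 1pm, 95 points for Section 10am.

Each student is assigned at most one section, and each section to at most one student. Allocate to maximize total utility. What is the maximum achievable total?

Maximum total: 409 points

This is a one-to-one assignment (maximum-weight bipartite matching).
Optimal: Quispe→Section 1pm (87 points), Eriksen→Section 3pm (42 points), Novak→Section 9am (61 points), Kapoor→Section 10am (80 points), Huang→Section 11am (67 points), Lindqvist→Section 2pm (72 points) — total 87+42+61+80+67+72 = 409 points.
Max-entry greedy (repeatedly take the single best remaining cell) gives 391 points, worse by 18.
Next-best assignment: Quispe→Section 9am, Eriksen→Section 1pm, Novak→Section 3pm, Kapoor→Section 10am, Huang→Section 11am, Lindqvist→Section 2pm = 404 points.
Swapping Novak↔Lindqvist (Novak→Section 2pm 18 points, Lindqvist→Section 9am 15 points) loses 100.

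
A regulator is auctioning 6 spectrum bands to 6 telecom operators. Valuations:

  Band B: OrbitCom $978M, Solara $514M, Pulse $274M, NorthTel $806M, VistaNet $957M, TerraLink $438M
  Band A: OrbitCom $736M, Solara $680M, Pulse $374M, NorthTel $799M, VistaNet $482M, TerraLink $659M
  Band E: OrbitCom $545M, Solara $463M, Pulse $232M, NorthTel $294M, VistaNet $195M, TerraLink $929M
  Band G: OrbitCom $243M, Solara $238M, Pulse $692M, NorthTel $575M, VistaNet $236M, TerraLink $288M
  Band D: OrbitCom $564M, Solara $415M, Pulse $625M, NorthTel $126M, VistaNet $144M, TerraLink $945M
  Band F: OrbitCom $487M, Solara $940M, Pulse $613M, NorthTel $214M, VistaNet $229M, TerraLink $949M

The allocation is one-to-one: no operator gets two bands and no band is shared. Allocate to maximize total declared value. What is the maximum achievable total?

Maximum total: $4881M

Optimal: OrbitCom→Band D ($564M), Solara→Band F ($940M), Pulse→Band G ($692M), NorthTel→Band A ($799M), VistaNet→Band B ($957M), TerraLink→Band E ($929M) — total 564+940+692+799+957+929 = $4881M.
Row-greedy (each operator in turn takes its best remaining band) gives $4549M, worse by 332.
Swapping NorthTel↔OrbitCom (NorthTel→Band D $126M, OrbitCom→Band A $736M) loses 501.
Every other assignment is strictly worse.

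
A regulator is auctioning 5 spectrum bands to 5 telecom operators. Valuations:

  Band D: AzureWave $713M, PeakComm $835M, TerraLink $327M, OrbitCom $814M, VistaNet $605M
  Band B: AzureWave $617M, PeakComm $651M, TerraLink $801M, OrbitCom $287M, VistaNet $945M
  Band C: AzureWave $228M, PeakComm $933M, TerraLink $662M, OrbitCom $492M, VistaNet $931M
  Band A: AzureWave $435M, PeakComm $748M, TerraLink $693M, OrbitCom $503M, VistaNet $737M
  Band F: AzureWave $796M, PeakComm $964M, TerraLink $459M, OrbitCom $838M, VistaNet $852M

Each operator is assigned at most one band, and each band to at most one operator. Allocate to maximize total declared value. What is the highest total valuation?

Max total: $4181M

This is the linear assignment problem.
Optimal: AzureWave→Band F ($796M), PeakComm→Band C ($933M), TerraLink→Band A ($693M), OrbitCom→Band D ($814M), VistaNet→Band B ($945M) — total 796+933+693+814+945 = $4181M.
Column-greedy (each band in turn goes to its best remaining operator) gives $3741M, worse by 440.
Next-best assignment: AzureWave→Band D, PeakComm→Band C, TerraLink→Band A, OrbitCom→Band F, VistaNet→Band B = $4122M.
Checked against all permutations: $4181M is optimal.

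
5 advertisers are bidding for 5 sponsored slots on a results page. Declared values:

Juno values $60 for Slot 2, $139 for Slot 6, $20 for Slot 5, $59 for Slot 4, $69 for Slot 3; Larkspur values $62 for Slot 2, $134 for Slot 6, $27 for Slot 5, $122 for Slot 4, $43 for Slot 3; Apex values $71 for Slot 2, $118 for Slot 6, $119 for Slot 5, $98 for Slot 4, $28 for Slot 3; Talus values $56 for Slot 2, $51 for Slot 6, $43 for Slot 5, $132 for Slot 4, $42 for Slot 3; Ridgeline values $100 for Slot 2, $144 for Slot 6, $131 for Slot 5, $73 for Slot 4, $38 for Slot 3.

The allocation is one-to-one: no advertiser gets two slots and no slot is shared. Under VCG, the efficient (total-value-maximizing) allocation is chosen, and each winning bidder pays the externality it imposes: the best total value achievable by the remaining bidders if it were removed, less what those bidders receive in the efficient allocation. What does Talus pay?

Efficient allocation: Juno→Slot 3 ($69), Larkspur→Slot 6 ($134), Apex→Slot 5 ($119), Talus→Slot 4 ($132), Ridgeline→Slot 2 ($100); total welfare W = $554.
Talus receives Slot 4 at value $132, so the others get W − 132 = $422.
Without Talus: best allocation of the remaining 4 bidders over all 5 slots is Juno→Slot 6 ($139), Larkspur→Slot 4 ($122), Apex→Slot 5 ($119), Ridgeline→Slot 2 ($100), total $480.
VCG payment = (others' best without Talus) − (others' welfare with Talus) = 480 − 422 = $58.

Talus pays $58.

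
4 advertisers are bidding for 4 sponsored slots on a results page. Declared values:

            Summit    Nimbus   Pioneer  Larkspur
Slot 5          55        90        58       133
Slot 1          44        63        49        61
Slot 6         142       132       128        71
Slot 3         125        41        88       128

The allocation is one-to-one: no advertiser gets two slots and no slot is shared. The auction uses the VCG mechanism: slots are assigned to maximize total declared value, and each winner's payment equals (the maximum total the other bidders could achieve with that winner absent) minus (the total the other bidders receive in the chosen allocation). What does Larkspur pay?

Efficient allocation: Summit→Slot 3 ($125), Nimbus→Slot 1 ($63), Pioneer→Slot 6 ($128), Larkspur→Slot 5 ($133); total welfare W = $449.
Larkspur receives Slot 5 at value $133, so the others get W − 133 = $316.
Without Larkspur: best allocation of the remaining 3 bidders over all 4 slots is Summit→Slot 3 ($125), Nimbus→Slot 5 ($90), Pioneer→Slot 6 ($128), total $343.
VCG payment = (others' best without Larkspur) − (others' welfare with Larkspur) = 343 − 316 = $27.

Larkspur pays $27.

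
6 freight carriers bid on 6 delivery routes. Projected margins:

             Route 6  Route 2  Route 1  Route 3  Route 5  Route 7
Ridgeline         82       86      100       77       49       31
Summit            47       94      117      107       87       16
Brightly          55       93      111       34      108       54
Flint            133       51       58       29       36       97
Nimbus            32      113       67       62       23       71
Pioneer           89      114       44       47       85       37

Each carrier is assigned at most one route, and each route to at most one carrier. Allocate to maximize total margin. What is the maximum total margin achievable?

Maximum total: $633k

This is the linear assignment problem.
Optimal: Ridgeline→Route 1 ($100k), Summit→Route 3 ($107k), Brightly→Route 5 ($108k), Flint→Route 6 ($133k), Nimbus→Route 7 ($71k), Pioneer→Route 2 ($114k) — total 100+107+108+133+71+114 = $633k.
Row-greedy (each carrier in turn takes its best remaining route) gives $598k, worse by 35.
Next-best assignment: Ridgeline→Route 3, Summit→Route 1, Brightly→Route 5, Flint→Route 6, Nimbus→Route 7, Pioneer→Route 2 = $620k.
Every other assignment is strictly worse.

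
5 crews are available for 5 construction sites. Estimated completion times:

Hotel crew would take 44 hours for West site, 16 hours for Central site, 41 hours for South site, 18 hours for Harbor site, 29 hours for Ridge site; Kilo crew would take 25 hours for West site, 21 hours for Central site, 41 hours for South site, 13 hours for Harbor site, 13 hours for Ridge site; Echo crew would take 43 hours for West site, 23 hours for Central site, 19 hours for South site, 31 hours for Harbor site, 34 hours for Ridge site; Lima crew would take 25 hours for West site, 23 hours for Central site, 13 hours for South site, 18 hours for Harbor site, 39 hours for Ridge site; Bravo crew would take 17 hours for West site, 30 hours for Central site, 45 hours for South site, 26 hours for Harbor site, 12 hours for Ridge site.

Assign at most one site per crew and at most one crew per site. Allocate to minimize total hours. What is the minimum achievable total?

Treat this as an assignment problem: match each crew to one site.
Optimal: Hotel crew→Central site (16 hours), Kilo crew→Ridge site (13 hours), Echo crew→South site (19 hours), Lima crew→Harbor site (18 hours), Bravo crew→West site (17 hours) — total 16+13+19+18+17 = 83 hours.
Next-best assignment: Hotel crew→Harbor site, Kilo crew→Ridge site, Echo crew→Central site, Lima crew→South site, Bravo crew→West site = 84 hours.
Swapping Hotel crew↔Kilo crew (Hotel crew→Ridge site 29 hours, Kilo crew→Central site 21 hours) adds 21.
No other one-to-one assignment undercuts 83 hours.

Minimum total: 83 hours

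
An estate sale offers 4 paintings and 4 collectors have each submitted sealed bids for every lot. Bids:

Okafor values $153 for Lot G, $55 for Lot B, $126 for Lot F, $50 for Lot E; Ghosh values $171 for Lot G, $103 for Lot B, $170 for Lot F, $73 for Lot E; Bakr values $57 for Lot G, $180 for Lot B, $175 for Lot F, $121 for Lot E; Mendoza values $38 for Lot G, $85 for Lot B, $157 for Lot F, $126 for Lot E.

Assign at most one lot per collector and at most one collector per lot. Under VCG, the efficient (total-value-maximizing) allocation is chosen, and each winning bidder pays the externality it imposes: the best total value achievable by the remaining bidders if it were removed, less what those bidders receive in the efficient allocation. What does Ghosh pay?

Ghosh pays $31.

Efficient allocation: Okafor→Lot G ($153), Ghosh→Lot F ($170), Bakr→Lot B ($180), Mendoza→Lot E ($126); total welfare W = $629.
Ghosh receives Lot F at value $170, so the others get W − 170 = $459.
Without Ghosh: best allocation of the remaining 3 bidders over all 4 lots is Okafor→Lot G ($153), Bakr→Lot B ($180), Mendoza→Lot F ($157), total $490.
VCG payment = (others' best without Ghosh) − (others' welfare with Ghosh) = 490 − 459 = $31.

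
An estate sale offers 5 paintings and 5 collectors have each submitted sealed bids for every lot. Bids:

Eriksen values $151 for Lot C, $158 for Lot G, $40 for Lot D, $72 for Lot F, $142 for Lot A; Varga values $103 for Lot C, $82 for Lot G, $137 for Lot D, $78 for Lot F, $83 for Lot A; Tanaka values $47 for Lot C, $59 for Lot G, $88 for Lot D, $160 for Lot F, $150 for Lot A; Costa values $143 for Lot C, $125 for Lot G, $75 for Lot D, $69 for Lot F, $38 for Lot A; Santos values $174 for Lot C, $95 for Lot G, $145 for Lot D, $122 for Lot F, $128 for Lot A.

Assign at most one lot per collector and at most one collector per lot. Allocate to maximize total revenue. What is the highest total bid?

Maximum total: $738

Optimal: Eriksen→Lot A ($142), Varga→Lot D ($137), Tanaka→Lot F ($160), Costa→Lot G ($125), Santos→Lot C ($174) — total 142+137+160+125+174 = $738.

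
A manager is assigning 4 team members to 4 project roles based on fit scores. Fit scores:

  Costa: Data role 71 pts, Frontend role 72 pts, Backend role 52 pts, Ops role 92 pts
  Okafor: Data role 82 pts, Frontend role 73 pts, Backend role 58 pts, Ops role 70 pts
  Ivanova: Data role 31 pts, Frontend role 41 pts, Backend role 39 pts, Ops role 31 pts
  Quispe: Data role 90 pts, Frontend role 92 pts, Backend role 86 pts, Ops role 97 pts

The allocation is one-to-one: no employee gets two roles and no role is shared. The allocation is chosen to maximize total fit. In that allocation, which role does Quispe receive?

Quispe receives Frontend role.

Optimal: Costa→Ops role (92 pts), Okafor→Data role (82 pts), Ivanova→Backend role (39 pts), Quispe→Frontend role (92 pts) — total 92+82+39+92 = 305 pts.
No other one-to-one assignment exceeds 305 pts.
Quispe's own top role is Ops role (97 pts), but forcing Quispe→Ops role and reassigning the rest optimally gives only 290 pts — worse by 15.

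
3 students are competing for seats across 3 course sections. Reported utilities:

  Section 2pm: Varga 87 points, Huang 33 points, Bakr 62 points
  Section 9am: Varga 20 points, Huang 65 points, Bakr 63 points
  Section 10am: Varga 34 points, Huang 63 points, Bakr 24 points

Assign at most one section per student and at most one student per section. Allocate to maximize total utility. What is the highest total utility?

Maximum total: 213 points

This is a one-to-one assignment (maximum-weight bipartite matching).
Optimal: Varga→Section 2pm (87 points), Huang→Section 10am (63 points), Bakr→Section 9am (63 points) — total 87+63+63 = 213 points.
Max-entry greedy (repeatedly take the single best remaining cell) gives 176 points, worse by 37.
Next-best assignment: Varga→Section 2pm, Huang→Section 9am, Bakr→Section 10am = 176 points.
Every other assignment is strictly worse.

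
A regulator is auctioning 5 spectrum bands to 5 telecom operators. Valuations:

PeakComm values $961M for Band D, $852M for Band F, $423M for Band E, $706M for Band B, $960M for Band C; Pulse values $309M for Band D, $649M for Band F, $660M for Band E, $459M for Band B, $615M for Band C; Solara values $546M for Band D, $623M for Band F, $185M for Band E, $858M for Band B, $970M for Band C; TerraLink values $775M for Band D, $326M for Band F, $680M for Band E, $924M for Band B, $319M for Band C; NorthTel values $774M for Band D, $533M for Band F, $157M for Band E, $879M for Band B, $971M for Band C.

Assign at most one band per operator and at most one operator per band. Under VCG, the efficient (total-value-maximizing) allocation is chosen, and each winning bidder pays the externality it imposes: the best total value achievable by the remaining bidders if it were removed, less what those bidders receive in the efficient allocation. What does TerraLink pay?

TerraLink pays $214M.

Efficient allocation: PeakComm→Band F ($852M), Pulse→Band E ($660M), Solara→Band C ($970M), TerraLink→Band B ($924M), NorthTel→Band D ($774M); total welfare W = $4180M.
TerraLink receives Band B at value $924M, so the others get W − 924 = $3256M.
Without TerraLink: best allocation of the remaining 4 bidders over all 5 bands is PeakComm→Band D ($961M), Pulse→Band E ($660M), Solara→Band C ($970M), NorthTel→Band B ($879M), total $3470M.
VCG payment = (others' best without TerraLink) − (others' welfare with TerraLink) = 3470 − 3256 = $214M.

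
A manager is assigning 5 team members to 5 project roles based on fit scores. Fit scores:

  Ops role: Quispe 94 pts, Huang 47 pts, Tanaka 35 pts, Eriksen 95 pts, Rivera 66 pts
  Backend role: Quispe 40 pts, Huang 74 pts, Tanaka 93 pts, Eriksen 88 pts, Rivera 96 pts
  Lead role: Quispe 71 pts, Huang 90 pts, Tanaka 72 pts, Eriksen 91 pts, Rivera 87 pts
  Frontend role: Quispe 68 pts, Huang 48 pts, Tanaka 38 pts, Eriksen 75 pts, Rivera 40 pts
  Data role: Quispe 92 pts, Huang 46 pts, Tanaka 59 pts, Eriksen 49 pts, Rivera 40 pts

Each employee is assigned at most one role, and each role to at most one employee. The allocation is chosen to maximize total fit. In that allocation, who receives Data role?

Quispe receives Data role.

Optimal: Quispe→Data role (92 pts), Huang→Lead role (90 pts), Tanaka→Backend role (93 pts), Eriksen→Frontend role (75 pts), Rivera→Ops role (66 pts) — total 92+90+93+75+66 = 416 pts.
Max-entry greedy (repeatedly take the single best remaining cell) gives 411 pts, worse by 5.
Swapping Tanaka↔Quispe (Tanaka→Data role 59 pts, Quispe→Backend role 40 pts) loses 86.
Quispe's own top role is Ops role (94 pts), but forcing Quispe→Ops role and reassigning the rest optimally gives only 414 pts — worse by 2.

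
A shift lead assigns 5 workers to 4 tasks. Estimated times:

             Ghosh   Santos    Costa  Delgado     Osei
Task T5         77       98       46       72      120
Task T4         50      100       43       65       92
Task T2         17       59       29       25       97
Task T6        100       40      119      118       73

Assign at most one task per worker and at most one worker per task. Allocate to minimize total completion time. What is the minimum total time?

Optimal: Costa→Task T5 (46 min), Ghosh→Task T4 (50 min), Delgado→Task T2 (25 min), Santos→Task T6 (40 min) — total 46+50+25+40 = 161 min.

Minimum total: 161 min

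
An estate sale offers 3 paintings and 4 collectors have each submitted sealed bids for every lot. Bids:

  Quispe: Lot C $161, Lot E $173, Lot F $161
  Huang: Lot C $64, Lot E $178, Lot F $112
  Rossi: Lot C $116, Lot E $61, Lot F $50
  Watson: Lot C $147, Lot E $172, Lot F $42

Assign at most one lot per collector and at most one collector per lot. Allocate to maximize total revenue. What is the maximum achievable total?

Maximum total: $486

This is a one-to-one assignment (maximum-weight bipartite matching).
Optimal: Watson→Lot C ($147), Huang→Lot E ($178), Quispe→Lot F ($161) — total 147+178+161 = $486.
Column-greedy (each lot in turn goes to its best remaining collector) gives $389, worse by 97.
No other one-to-one assignment exceeds $486.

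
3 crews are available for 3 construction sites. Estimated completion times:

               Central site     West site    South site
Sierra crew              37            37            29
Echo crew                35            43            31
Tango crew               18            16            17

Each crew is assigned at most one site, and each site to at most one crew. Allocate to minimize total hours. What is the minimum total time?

This is the linear assignment problem.
Optimal: Sierra crew→South site (29 hours), Echo crew→Central site (35 hours), Tango crew→West site (16 hours) — total 29+35+16 = 80 hours.
Next-best assignment: Sierra crew→Central site, Echo crew→South site, Tango crew→West site = 84 hours.
No other one-to-one assignment undercuts 80 hours.

Minimum total: 80 hours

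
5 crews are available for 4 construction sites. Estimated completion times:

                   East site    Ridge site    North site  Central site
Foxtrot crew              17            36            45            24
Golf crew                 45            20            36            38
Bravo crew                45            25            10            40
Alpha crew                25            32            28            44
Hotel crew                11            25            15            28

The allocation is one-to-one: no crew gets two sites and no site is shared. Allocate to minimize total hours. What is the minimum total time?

Minimum total: 65 hours

Optimal: Hotel crew→East site (11 hours), Golf crew→Ridge site (20 hours), Bravo crew→North site (10 hours), Foxtrot crew→Central site (24 hours) — total 11+20+10+24 = 65 hours.
Row-greedy (each crew in turn takes its cheapest remaining site) gives 91 hours, worse by 26.
Checked against all permutations: 65 hours is optimal.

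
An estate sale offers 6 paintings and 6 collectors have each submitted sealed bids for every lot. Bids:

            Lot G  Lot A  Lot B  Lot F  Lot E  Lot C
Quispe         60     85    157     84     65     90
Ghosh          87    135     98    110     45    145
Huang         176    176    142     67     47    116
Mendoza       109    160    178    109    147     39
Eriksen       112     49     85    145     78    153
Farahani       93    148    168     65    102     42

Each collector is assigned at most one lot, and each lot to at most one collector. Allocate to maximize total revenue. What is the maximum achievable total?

Maximum total: $918

Optimal: Quispe→Lot B ($157), Ghosh→Lot C ($145), Huang→Lot G ($176), Mendoza→Lot E ($147), Eriksen→Lot F ($145), Farahani→Lot A ($148) — total 157+145+176+147+145+148 = $918.
Max-entry greedy (repeatedly take the single best remaining cell) gives $830, worse by 88.
Checked against all permutations: $918 is optimal.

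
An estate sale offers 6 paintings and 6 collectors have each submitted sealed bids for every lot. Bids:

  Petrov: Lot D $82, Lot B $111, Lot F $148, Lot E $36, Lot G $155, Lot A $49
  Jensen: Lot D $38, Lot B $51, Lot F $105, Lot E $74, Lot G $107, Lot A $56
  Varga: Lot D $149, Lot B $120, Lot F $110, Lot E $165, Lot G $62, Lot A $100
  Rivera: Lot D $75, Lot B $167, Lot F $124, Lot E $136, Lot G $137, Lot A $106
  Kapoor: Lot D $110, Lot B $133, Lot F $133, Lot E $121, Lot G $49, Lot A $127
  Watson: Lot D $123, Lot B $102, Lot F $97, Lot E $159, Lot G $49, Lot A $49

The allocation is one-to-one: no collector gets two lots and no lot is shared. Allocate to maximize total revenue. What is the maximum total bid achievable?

Maximum total: $862

This is the linear assignment problem.
Optimal: Petrov→Lot G ($155), Jensen→Lot F ($105), Varga→Lot D ($149), Rivera→Lot B ($167), Kapoor→Lot A ($127), Watson→Lot E ($159) — total 155+105+149+167+127+159 = $862.
Max-entry greedy (repeatedly take the single best remaining cell) gives $799, worse by 63.
Next-best assignment: Petrov→Lot F, Jensen→Lot G, Varga→Lot D, Rivera→Lot B, Kapoor→Lot A, Watson→Lot E = $857.
Swapping Petrov↔Jensen (Petrov→Lot F $148, Jensen→Lot G $107) loses 5.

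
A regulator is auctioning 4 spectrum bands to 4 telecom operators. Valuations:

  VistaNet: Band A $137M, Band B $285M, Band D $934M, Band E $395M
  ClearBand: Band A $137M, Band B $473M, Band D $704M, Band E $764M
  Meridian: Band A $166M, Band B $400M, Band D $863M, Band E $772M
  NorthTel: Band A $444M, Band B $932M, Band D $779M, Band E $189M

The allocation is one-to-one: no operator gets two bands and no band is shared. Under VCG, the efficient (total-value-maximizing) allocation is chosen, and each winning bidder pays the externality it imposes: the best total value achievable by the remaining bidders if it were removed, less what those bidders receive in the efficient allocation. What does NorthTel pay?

Efficient allocation: VistaNet→Band D ($934M), ClearBand→Band E ($764M), Meridian→Band A ($166M), NorthTel→Band B ($932M); total welfare W = $2796M.
NorthTel receives Band B at value $932M, so the others get W − 932 = $1864M.
Without NorthTel: best allocation of the remaining 3 bidders over all 4 bands is VistaNet→Band D ($934M), ClearBand→Band B ($473M), Meridian→Band E ($772M), total $2179M.
VCG payment = (others' best without NorthTel) − (others' welfare with NorthTel) = 2179 − 1864 = $315M.

NorthTel pays $315M.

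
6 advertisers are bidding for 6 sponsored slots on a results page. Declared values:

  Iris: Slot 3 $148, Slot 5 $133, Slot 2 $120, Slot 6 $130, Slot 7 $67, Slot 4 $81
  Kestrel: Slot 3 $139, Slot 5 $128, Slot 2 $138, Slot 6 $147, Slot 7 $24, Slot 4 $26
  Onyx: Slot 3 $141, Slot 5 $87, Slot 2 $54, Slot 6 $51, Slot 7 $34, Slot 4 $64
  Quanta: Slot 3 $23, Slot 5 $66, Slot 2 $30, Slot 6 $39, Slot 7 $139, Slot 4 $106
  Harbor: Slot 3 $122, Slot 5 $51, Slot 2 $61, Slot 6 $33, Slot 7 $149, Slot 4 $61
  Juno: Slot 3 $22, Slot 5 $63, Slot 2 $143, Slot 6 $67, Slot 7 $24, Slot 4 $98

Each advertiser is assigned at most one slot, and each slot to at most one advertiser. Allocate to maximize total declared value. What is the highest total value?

Optimal: Iris→Slot 5 ($133), Kestrel→Slot 6 ($147), Onyx→Slot 3 ($141), Quanta→Slot 4 ($106), Harbor→Slot 7 ($149), Juno→Slot 2 ($143) — total 133+147+141+106+149+143 = $819.
Row-greedy (each advertiser in turn takes its best remaining slot) gives $680, worse by 139.
Swapping Kestrel↔Quanta (Kestrel→Slot 4 $26, Quanta→Slot 6 $39) loses 188.

Maximum total: $819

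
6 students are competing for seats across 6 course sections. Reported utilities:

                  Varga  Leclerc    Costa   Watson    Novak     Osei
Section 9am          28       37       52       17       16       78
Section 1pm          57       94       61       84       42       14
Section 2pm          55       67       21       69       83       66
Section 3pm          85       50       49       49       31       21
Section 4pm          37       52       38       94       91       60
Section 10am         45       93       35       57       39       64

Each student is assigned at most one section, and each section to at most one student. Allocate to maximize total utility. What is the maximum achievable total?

Max total: 494 points

This is a one-to-one assignment (maximum-weight bipartite matching).
Optimal: Varga→Section 3pm (85 points), Leclerc→Section 10am (93 points), Costa→Section 1pm (61 points), Watson→Section 4pm (94 points), Novak→Section 2pm (83 points), Osei→Section 9am (78 points) — total 85+93+61+94+83+78 = 494 points.
Column-greedy (each section in turn goes to its best remaining student) gives 469 points, worse by 25.
Checked against all permutations: 494 points is optimal.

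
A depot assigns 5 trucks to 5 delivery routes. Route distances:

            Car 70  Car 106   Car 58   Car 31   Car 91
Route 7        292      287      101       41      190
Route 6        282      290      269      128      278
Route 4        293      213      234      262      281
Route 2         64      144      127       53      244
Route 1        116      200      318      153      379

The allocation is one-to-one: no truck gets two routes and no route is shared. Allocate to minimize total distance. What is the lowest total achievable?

Optimal: Car 70→Route 1 (116 km), Car 106→Route 4 (213 km), Car 58→Route 7 (101 km), Car 31→Route 2 (53 km), Car 91→Route 6 (278 km) — total 116+213+101+53+278 = 761 km.
Row-greedy (each truck in turn takes its cheapest remaining route) gives 774 km, worse by 13.
Swapping Car 70↔Car 91 (Car 70→Route 6 282 km, Car 91→Route 1 379 km) adds 267.
Every other assignment is strictly worse.

Min total: 761 km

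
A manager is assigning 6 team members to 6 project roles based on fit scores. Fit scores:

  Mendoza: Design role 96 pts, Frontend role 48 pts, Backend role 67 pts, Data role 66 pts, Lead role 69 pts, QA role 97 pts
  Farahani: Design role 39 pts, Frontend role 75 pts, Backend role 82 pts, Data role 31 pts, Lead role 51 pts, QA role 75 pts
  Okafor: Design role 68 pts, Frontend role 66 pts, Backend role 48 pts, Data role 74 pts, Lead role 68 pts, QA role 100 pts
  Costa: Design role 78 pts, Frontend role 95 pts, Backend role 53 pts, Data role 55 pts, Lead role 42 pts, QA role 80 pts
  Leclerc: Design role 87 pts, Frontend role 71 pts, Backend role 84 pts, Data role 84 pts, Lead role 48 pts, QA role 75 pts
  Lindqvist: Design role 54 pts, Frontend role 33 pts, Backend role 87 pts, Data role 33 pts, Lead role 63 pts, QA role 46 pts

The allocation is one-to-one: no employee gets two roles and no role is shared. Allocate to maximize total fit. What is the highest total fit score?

Optimal: Mendoza→Design role (96 pts), Farahani→Backend role (82 pts), Okafor→QA role (100 pts), Costa→Frontend role (95 pts), Leclerc→Data role (84 pts), Lindqvist→Lead role (63 pts) — total 96+82+100+95+84+63 = 520 pts.
Column-greedy (each role in turn goes to its best remaining employee) gives 505 pts, worse by 15.
Next-best assignment: Mendoza→Design role, Farahani→Lead role, Okafor→QA role, Costa→Frontend role, Leclerc→Data role, Lindqvist→Backend role = 513 pts.
Checked against all permutations: 520 pts is optimal.

Maximum total: 520 pts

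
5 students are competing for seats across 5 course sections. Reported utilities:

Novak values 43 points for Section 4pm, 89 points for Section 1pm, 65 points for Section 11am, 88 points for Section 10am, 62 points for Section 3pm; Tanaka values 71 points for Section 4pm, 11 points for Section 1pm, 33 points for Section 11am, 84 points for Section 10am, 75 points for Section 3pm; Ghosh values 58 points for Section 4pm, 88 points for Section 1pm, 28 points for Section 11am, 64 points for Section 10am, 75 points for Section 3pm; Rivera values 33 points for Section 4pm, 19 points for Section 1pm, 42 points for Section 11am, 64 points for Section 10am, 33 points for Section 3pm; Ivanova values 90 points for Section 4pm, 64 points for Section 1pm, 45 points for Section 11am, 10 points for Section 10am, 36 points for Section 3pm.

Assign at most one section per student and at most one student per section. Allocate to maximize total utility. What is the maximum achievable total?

Max total: 383 points

This is a one-to-one assignment (maximum-weight bipartite matching).
Optimal: Novak→Section 10am (88 points), Tanaka→Section 3pm (75 points), Ghosh→Section 1pm (88 points), Rivera→Section 11am (42 points), Ivanova→Section 4pm (90 points) — total 88+75+88+42+90 = 383 points.
Column-greedy (each section in turn goes to its best remaining student) gives 380 points, worse by 3.
Next-best assignment: Novak→Section 11am, Tanaka→Section 3pm, Ghosh→Section 1pm, Rivera→Section 10am, Ivanova→Section 4pm = 382 points.
Checked against all permutations: 383 points is optimal.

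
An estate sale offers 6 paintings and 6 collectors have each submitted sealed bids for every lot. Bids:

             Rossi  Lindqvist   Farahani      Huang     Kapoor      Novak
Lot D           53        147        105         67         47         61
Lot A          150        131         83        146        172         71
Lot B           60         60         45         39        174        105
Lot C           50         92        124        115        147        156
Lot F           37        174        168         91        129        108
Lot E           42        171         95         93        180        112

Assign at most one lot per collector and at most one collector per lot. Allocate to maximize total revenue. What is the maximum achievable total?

Maximum total: $888

Optimal: Rossi→Lot A ($150), Lindqvist→Lot D ($147), Farahani→Lot F ($168), Huang→Lot E ($93), Kapoor→Lot B ($174), Novak→Lot C ($156) — total 150+147+168+93+174+156 = $888.
Column-greedy (each lot in turn goes to its best remaining collector) gives $681, worse by 207.
Swapping Farahani↔Rossi (Farahani→Lot A $83, Rossi→Lot F $37) loses 198.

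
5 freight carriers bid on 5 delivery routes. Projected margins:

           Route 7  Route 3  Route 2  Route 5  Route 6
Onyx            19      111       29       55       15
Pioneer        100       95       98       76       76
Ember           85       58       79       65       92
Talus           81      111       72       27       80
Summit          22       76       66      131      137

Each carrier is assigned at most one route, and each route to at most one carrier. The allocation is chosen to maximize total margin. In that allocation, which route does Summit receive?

This is the linear assignment problem.
Optimal: Onyx→Route 3 ($111k), Pioneer→Route 2 ($98k), Ember→Route 6 ($92k), Talus→Route 7 ($81k), Summit→Route 5 ($131k) — total 111+98+92+81+131 = $513k.
Column-greedy (each route in turn goes to its best remaining carrier) gives $501k, worse by 12.
Next-best assignment: Onyx→Route 3, Pioneer→Route 7, Ember→Route 6, Talus→Route 2, Summit→Route 5 = $506k.
Swapping Onyx↔Ember (Onyx→Route 6 $15k, Ember→Route 3 $58k) loses 130.
Checked against all permutations: $513k is optimal.
Summit's own top route is Route 6 ($137k), but forcing Summit→Route 6 and reassigning the rest optimally gives only $492k — worse by 21.

Summit receives Route 5.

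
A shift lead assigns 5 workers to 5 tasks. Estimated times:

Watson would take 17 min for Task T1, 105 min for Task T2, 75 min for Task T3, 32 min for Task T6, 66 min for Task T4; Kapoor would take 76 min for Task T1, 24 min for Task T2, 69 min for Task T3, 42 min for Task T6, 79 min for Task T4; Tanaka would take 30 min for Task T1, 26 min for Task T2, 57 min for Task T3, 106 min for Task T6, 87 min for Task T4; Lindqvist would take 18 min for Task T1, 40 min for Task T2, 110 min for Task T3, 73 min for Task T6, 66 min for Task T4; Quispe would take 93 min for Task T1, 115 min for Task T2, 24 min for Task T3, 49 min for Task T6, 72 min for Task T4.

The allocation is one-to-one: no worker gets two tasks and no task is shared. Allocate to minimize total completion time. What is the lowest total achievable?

Optimal: Watson→Task T1 (17 min), Kapoor→Task T6 (42 min), Tanaka→Task T2 (26 min), Lindqvist→Task T4 (66 min), Quispe→Task T3 (24 min) — total 17+42+26+66+24 = 175 min.
Row-greedy (each worker in turn takes its cheapest remaining task) gives 213 min, worse by 38.
No other one-to-one assignment undercuts 175 min.

Minimum total: 175 min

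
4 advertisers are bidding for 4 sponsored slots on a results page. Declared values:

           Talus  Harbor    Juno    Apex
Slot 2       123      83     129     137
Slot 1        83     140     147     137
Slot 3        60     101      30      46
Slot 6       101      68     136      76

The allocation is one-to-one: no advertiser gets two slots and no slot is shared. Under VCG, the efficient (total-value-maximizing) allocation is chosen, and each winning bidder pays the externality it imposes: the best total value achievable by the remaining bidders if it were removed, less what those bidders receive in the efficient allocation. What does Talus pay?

Efficient allocation: Talus→Slot 2 ($123), Harbor→Slot 3 ($101), Juno→Slot 6 ($136), Apex→Slot 1 ($137); total welfare W = $497.
Talus receives Slot 2 at value $123, so the others get W − 123 = $374.
Without Talus: best allocation of the remaining 3 bidders over all 4 slots is Harbor→Slot 1 ($140), Juno→Slot 6 ($136), Apex→Slot 2 ($137), total $413.
VCG payment = (others' best without Talus) − (others' welfare with Talus) = 413 − 374 = $39.

Talus pays $39.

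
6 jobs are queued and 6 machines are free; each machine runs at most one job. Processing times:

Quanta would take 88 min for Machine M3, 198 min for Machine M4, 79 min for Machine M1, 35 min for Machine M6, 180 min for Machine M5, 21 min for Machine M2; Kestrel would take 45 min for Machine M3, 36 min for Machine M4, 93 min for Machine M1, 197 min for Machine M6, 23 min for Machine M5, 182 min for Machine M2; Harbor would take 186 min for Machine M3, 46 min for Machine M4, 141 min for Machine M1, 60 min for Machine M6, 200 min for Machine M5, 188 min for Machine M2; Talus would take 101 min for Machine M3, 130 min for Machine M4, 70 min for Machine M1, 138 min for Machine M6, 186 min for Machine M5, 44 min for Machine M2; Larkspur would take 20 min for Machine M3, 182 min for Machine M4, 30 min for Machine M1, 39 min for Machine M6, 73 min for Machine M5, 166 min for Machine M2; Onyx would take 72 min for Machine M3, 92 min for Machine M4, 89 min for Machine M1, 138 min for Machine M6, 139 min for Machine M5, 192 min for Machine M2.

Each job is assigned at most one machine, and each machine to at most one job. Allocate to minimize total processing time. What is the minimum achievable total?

Minimum total: 250 min

Optimal: Quanta→Machine M6 (35 min), Kestrel→Machine M5 (23 min), Harbor→Machine M4 (46 min), Talus→Machine M2 (44 min), Larkspur→Machine M1 (30 min), Onyx→Machine M3 (72 min) — total 35+23+46+44+30+72 = 250 min.
Min-entry greedy (repeatedly take the single cheapest remaining cell) gives 318 min, worse by 68.
Swapping Kestrel↔Quanta (Kestrel→Machine M6 197 min, Quanta→Machine M5 180 min) adds 319.
Every other assignment is strictly worse.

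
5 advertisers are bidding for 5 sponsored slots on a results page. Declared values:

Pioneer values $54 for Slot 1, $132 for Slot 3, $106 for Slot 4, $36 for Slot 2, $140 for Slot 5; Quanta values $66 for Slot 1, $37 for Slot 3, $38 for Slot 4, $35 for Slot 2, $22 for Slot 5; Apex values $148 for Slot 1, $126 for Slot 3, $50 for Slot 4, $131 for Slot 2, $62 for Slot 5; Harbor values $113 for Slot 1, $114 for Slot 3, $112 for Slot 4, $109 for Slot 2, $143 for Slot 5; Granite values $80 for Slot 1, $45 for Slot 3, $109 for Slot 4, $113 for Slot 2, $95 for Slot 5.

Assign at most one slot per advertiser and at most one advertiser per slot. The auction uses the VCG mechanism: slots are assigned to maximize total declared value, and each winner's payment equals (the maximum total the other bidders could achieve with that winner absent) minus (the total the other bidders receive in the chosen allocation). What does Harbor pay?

Efficient allocation: Pioneer→Slot 3 ($132), Quanta→Slot 1 ($66), Apex→Slot 2 ($131), Harbor→Slot 5 ($143), Granite→Slot 4 ($109); total welfare W = $581.
Harbor receives Slot 5 at value $143, so the others get W − 143 = $438.
Without Harbor: best allocation of the remaining 4 bidders over all 5 slots is Pioneer→Slot 5 ($140), Quanta→Slot 1 ($66), Apex→Slot 2 ($131), Granite→Slot 4 ($109), total $446.
VCG payment = (others' best without Harbor) − (others' welfare with Harbor) = 446 − 438 = $8.

Harbor pays $8.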